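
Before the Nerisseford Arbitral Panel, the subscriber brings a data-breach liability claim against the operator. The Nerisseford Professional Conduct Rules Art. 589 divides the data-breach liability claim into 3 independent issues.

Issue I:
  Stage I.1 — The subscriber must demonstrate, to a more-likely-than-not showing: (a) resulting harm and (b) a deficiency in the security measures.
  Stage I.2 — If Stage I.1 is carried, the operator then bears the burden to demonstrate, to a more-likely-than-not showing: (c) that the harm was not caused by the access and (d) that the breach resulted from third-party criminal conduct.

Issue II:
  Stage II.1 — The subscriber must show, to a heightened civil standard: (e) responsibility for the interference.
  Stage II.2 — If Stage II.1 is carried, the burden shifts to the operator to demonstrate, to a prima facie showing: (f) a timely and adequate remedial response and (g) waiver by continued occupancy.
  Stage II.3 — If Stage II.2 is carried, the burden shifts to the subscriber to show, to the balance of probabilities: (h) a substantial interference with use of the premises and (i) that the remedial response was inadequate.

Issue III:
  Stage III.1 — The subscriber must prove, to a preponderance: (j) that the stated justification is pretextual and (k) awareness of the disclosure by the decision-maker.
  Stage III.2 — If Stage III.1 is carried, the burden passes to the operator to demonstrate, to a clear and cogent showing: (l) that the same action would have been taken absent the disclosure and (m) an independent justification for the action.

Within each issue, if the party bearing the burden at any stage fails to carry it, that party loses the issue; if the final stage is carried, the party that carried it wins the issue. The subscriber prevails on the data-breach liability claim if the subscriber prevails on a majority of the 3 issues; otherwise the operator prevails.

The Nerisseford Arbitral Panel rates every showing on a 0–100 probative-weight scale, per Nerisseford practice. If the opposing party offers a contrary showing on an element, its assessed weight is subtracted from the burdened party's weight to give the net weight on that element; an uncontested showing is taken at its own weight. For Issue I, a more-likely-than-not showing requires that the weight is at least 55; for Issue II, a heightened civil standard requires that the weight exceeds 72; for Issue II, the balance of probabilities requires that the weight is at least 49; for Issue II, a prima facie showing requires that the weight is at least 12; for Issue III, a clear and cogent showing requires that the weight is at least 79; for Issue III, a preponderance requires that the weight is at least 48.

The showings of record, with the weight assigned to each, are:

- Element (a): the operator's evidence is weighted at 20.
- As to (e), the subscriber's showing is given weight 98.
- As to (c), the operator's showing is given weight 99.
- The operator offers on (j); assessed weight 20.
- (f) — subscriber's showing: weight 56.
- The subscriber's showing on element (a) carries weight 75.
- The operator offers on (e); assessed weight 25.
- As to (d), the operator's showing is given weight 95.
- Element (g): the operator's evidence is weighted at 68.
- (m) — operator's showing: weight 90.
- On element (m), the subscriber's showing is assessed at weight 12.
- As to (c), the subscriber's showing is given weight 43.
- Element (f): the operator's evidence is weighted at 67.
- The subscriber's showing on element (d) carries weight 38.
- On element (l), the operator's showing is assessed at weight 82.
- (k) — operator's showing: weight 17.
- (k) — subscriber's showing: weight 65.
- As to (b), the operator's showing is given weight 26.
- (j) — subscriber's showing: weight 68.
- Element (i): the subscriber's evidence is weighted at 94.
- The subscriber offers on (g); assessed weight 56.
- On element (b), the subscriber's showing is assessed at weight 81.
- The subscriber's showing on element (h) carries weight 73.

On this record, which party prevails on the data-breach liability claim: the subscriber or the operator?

— Issue I —
At Stage I.1 the subscriber must meet a more-likely-than-not showing (weight is at least 55): on (a) the weight is 75 less the opposing 20 gives net 55, ≥ 55, so (a) meets the standard; on (b) the weight is 81 less the opposing 26 gives net 55, which does reach 55, so (b) meets the standard.
  Stage I.1 carried; the burden shifts to the operator.
At Stage I.2 the operator must meet a more-likely-than-not showing (weight is at least 55): on (c) the weight is 99 less the opposing 43 gives net 56, ≥ 55, so (c) meets the standard; on (d) the weight is 95 less the opposing 38 gives net 57, ≥ 55, so (d) meets the standard.
  All elements met at the final stage.
With every stage satisfied, the operator prevails on this issue.
— Issue II —
At Stage II.1 the subscriber must meet a heightened civil standard (weight exceeds 72): on (e) the weight is 98 less the opposing 25 gives net 73, which does exceed 72, so (e) meets the standard.
  All elements met. The burden passes to the operator.
At Stage II.2 the operator must meet a prima facie showing (weight is at least 12): on (f) the weight is 67 less the opposing 56 gives net 11, which does not reach 12, so (f) does not meet the standard; on (g) the weight is 68 less the opposing 56 gives net 12, which does reach 12, so (g) meets the standard.
  Not every element is met, so the operator fails to carry Stage II.2.
So the subscriber prevails on this issue.
— Issue III —
At Stage III.1 the subscriber must meet a preponderance (weight is at least 48): on (j) the weight is 68 less the opposing 20 gives net 48, which does reach 48, so (j) meets the standard; on (k) the weight is 65 less the opposing 17 gives net 48, which does reach 48, so (k) meets the standard.
  Stage III.1 is satisfied; the onus moves to the operator.
At Stage III.2 the operator must meet a clear and cogent showing (weight is at least 79): on (l) the weight is 82, ≥ 79, so (l) meets the standard; on (m) the weight is 90 less the opposing 12 gives net 78, < 79, so (m) does not meet the standard.
  The operator does not carry Stage III.2.
The analysis ends at Stage III.2; the subscriber prevails on this issue.
Per-issue: Issue I → operator; Issue II → subscriber; Issue III → subscriber. The subscriber must prevail on a majority of issues; overall, the subscriber prevails.

subscriber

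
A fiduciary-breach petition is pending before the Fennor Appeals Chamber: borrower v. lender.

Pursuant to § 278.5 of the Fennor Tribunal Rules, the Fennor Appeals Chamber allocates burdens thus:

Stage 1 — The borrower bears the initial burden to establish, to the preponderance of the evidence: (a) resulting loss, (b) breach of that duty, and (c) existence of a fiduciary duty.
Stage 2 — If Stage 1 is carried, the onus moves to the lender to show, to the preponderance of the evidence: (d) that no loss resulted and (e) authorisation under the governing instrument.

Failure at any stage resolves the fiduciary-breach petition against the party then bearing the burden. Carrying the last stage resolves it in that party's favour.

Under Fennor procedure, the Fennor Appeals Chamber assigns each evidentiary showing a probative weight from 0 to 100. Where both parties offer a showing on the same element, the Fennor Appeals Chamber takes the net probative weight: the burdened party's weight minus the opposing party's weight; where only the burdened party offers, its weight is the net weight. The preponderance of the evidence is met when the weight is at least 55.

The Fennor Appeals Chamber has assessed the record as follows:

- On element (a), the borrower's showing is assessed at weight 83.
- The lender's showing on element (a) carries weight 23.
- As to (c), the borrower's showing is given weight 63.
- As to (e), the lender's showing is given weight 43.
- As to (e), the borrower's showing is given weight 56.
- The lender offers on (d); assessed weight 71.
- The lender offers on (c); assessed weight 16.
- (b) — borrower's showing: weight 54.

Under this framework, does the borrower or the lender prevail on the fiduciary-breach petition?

lender

At Stage 1 the borrower must meet the preponderance of the evidence (weight is at least 55): on (a) the weight is 83 less the opposing 23 gives net 60, which does reach 55, so (a) meets the standard; on (b) the weight is 54, which does not reach 55, so (b) does not meet the standard; on (c) the weight is 63 less the opposing 16 gives net 47, which does not reach 55, so (c) does not meet the standard.
  Stage 1 not carried; the borrower fails its burden.
The lender prevails.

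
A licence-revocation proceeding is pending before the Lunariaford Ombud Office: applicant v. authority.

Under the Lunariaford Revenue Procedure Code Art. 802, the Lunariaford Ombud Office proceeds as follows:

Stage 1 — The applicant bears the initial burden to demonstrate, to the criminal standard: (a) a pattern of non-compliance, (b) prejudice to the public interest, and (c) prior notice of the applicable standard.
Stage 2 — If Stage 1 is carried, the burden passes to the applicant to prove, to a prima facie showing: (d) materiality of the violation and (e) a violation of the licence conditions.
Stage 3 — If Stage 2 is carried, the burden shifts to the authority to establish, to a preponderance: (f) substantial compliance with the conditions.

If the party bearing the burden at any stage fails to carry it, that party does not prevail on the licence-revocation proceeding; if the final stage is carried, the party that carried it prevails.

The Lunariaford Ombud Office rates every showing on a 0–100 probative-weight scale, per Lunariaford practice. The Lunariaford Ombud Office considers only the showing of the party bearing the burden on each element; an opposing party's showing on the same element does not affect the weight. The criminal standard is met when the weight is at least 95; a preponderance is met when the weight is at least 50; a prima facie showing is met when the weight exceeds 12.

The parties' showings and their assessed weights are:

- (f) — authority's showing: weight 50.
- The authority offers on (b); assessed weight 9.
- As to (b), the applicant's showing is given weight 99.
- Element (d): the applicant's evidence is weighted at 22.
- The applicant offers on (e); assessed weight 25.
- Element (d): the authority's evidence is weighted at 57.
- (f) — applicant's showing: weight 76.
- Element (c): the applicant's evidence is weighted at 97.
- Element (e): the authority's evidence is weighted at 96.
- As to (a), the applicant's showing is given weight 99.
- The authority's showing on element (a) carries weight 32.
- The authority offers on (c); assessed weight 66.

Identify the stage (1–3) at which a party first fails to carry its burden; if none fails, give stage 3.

stage 3

Stage 1 — burden on applicant; standard: the criminal standard (weight is at least 95).
    (a): 99 (authority's 32 disregarded) ≥ 95 [met]
    (b): 99 (authority's 9 disregarded) ≥ 95 [met]
    (c): 97 (authority's 66 disregarded) ≥ 95 [met]
  All elements met. The applicant retains the burden for Stage 2.
Stage 2 — burden on applicant; standard: a prima facie showing (weight exceeds 12).
    (d): 22 (authority's 57 disregarded) > 12 [met]
    (e): 25 (authority's 96 disregarded) > 12 [met]
  Stage 2 is satisfied; the onus moves to the authority.
Stage 3 — burden on authority; standard: a preponderance (weight is at least 50).
    (f): 50 (applicant's 76 disregarded) ≥ 50 [met]
  Stage 3 carried; the final stage is satisfied.
Every stage carried; the authority prevails.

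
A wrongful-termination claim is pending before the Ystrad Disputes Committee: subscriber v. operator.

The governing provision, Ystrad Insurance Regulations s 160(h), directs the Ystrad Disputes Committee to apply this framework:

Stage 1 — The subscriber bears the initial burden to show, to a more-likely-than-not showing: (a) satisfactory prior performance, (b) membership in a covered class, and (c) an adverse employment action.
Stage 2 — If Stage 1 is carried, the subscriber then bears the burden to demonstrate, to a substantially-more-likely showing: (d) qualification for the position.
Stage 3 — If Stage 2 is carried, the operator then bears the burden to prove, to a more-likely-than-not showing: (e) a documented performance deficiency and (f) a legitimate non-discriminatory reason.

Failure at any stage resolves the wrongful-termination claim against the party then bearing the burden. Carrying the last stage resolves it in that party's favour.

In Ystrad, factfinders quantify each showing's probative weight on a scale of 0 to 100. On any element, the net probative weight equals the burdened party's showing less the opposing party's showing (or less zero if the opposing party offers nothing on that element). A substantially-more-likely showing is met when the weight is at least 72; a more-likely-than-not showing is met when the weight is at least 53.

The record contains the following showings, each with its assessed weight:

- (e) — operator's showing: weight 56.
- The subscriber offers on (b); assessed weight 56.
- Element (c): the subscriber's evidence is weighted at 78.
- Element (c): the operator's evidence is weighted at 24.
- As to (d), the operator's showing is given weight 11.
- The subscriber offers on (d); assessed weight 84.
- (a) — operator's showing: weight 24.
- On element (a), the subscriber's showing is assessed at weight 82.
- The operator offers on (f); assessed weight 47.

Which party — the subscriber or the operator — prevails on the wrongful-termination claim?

subscriber

Stage 1 — burden on subscriber; standard: a more-likely-than-not showing (weight is at least 53).
    (a): 82 − 24 = 58 ≥ 53 [met]
    (b): 56 ≥ 53 [met]
    (c): 78 − 24 = 54 ≥ 53 [met]
  Stage 1 is satisfied; the subscriber continues to bear the burden.
Stage 2 — burden on subscriber; standard: a substantially-more-likely showing (weight is at least 72).
    (d): 84 − 11 = 73 ≥ 72 [met]
  Stage 2 is satisfied; the onus moves to the operator.
Stage 3 — burden on operator; standard: a more-likely-than-not showing (weight is at least 53).
    (e): 56 ≥ 53 [met]
    (f): 47 < 53 [not met]
  Stage 3 not carried; the operator fails its burden.
The analysis ends at Stage 3; the subscriber prevails.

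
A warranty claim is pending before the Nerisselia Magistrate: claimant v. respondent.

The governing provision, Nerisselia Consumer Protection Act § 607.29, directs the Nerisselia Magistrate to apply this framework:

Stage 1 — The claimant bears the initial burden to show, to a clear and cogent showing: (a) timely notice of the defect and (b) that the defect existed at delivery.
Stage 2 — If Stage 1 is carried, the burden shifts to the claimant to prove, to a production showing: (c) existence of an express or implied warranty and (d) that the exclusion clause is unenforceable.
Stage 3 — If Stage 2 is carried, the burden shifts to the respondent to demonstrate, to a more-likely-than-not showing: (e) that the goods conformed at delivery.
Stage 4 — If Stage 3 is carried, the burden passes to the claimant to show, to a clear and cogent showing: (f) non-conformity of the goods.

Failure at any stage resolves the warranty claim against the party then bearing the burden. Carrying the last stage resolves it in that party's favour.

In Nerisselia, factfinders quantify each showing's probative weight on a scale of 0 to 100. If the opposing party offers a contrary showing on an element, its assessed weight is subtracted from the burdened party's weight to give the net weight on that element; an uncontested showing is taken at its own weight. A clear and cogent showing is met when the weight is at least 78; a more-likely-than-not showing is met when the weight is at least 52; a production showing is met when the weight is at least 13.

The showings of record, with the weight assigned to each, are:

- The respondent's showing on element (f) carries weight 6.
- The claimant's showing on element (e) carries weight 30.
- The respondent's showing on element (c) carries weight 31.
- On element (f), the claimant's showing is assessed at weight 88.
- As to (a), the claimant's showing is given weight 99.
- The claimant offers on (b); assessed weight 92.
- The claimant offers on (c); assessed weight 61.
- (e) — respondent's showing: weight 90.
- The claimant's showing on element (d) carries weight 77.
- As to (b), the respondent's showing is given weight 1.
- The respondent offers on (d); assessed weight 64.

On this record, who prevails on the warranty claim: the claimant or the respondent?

At Stage 1 the claimant must meet a clear and cogent showing (weight is at least 78): on (a) the weight is 99, ≥ 78, so (a) meets the standard; on (b) the weight is 92 less the opposing 1 gives net 91, ≥ 78, so (b) meets the standard.
  Stage 1 carried; the burden remains with the claimant.
At Stage 2 the claimant must meet a production showing (weight is at least 13): on (c) the weight is 61 less the opposing 31 gives net 30, which does reach 13, so (c) meets the standard; on (d) the weight is 77 less the opposing 64 gives net 13, which does reach 13, so (d) meets the standard.
  Stage 2 is satisfied; the onus moves to the respondent.
At Stage 3 the respondent must meet a more-likely-than-not showing (weight is at least 52): on (e) the weight is 90 less the opposing 30 gives net 60, which does reach 52, so (e) meets the standard.
  The respondent carries Stage 3; the claimant now bears the burden.
At Stage 4 the claimant must meet a clear and cogent showing (weight is at least 78): on (f) the weight is 88 less the opposing 6 gives net 82, which does reach 78, so (f) meets the standard.
  All elements met at the final stage.
All stages carried — the claimant prevails.

claimant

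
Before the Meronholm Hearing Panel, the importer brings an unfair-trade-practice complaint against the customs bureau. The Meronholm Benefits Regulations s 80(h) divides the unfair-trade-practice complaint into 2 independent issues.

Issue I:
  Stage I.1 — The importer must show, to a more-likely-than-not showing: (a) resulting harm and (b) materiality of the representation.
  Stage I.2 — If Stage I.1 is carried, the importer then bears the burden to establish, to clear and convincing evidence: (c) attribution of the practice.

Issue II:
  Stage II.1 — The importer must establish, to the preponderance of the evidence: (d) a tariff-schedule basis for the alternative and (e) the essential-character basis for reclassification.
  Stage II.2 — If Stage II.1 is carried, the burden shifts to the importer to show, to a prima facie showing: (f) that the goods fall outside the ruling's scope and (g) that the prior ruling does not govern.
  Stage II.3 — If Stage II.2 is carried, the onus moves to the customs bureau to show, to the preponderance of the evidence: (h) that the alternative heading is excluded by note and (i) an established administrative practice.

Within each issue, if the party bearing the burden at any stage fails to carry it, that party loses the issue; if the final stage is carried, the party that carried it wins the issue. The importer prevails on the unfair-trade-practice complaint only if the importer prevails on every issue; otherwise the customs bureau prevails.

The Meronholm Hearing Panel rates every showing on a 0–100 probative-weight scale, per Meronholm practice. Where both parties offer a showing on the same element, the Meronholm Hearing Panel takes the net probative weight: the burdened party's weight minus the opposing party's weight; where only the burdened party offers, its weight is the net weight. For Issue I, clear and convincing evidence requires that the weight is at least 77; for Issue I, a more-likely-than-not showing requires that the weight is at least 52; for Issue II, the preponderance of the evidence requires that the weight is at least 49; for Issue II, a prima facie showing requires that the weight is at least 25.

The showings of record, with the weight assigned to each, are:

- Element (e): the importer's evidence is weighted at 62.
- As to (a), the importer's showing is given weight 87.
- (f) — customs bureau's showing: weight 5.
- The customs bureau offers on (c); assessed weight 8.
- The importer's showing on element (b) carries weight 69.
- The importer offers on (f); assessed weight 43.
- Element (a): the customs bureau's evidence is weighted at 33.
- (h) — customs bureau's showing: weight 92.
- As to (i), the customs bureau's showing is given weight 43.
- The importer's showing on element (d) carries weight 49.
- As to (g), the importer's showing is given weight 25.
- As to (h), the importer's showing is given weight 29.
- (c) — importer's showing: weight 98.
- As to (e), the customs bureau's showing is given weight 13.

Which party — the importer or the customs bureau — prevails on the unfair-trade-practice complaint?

— Issue I —
At Stage I.1 the importer must meet a more-likely-than-not showing (weight is at least 52): on (a) the weight is 87 less the opposing 33 gives net 54, ≥ 52, so (a) meets the standard; on (b) the weight is 69, which does reach 52, so (b) meets the standard.
  Stage I.1 is satisfied; the importer continues to bear the burden.
At Stage I.2 the importer must meet clear and convincing evidence (weight is at least 77): on (c) the weight is 98 less the opposing 8 gives net 90, ≥ 77, so (c) meets the standard.
  The importer carries the last stage.
Every stage carried; the importer prevails on this issue.
— Issue II —
Stage II.1 (importer, the preponderance of the evidence, weight is at least 49): (d) 49 ≥ 49 — meets; (e) net 62−13=49 ≥ 49 — meets.
  All elements met. The importer retains the burden for Stage II.2.
Stage II.2 (importer, a prima facie showing, weight is at least 25): (f) net 43−5=38 ≥ 25 — meets; (g) 25 ≥ 25 — meets.
  The importer carries Stage II.2; the customs bureau now bears the burden.
Stage II.3 (customs bureau, the preponderance of the evidence, weight is at least 49): (h) net 92−29=63 ≥ 49 — meets; (i) 43 < 49 — fails.
  Not every element is met, so the customs bureau fails to carry Stage II.3.
The importer prevails on this issue.
Per-issue: Issue I → importer; Issue II → importer. The importer must prevail on every issue; overall, the importer prevails.

importer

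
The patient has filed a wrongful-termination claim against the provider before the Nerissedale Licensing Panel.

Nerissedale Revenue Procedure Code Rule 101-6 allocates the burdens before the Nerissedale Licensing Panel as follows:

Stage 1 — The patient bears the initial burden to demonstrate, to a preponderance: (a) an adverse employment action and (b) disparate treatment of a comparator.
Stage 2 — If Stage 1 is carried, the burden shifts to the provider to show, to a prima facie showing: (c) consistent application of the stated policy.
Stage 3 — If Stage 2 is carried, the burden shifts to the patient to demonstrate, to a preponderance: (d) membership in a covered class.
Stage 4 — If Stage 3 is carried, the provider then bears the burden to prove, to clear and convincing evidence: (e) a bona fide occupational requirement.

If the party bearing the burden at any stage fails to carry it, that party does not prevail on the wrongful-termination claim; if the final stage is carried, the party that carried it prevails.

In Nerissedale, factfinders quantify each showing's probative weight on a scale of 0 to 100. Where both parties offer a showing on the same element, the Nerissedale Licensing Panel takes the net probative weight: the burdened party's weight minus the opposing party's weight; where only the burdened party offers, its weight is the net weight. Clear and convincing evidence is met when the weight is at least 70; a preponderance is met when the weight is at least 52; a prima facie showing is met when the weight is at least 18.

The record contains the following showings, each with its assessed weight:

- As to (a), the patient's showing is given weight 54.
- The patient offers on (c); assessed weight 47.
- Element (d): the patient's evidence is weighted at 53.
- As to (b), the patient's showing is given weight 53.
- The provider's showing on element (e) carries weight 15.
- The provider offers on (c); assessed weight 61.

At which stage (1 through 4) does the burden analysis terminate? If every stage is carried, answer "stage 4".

At Stage 1 the patient must meet a preponderance (weight is at least 52): on (a) the weight is 54, which does reach 52, so (a) meets the standard; on (b) the weight is 53, which does reach 52, so (b) meets the standard.
  Stage 1 carried; the burden shifts to the provider.
At Stage 2 the provider must meet a prima facie showing (weight is at least 18): on (c) the weight is 61 less the opposing 47 gives net 14, which does not reach 18, so (c) does not meet the standard.
  Stage 2 not carried; the provider fails its burden.
So the patient prevails.

stage 2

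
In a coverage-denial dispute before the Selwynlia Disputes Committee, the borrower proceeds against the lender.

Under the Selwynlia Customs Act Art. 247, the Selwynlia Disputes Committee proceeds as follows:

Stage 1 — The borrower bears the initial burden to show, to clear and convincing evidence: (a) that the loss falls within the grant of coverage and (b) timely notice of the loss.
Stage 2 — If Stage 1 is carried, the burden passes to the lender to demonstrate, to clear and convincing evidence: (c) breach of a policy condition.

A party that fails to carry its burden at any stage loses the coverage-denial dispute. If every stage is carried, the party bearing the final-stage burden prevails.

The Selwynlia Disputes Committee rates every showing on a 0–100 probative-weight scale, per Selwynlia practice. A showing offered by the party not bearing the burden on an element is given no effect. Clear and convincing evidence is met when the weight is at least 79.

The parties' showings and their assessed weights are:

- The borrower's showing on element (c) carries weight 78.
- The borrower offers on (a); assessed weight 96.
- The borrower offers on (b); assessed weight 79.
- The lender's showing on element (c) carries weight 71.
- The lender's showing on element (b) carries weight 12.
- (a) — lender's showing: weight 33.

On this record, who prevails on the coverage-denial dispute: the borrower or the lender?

Stage 1 — burden on borrower; standard: clear and convincing evidence (weight is at least 79).
    (a): 96 (lender's 33 disregarded) ≥ 79 [met]
    (b): 79 (lender's 12 disregarded) ≥ 79 [met]
  Stage 1 is satisfied; the onus moves to the lender.
Stage 2 — burden on lender; standard: clear and convincing evidence (weight is at least 79).
    (c): 71 (borrower's 78 disregarded) < 79 [not met]
  Not every element is met, so the lender fails to carry Stage 2.
So the borrower prevails.

borrower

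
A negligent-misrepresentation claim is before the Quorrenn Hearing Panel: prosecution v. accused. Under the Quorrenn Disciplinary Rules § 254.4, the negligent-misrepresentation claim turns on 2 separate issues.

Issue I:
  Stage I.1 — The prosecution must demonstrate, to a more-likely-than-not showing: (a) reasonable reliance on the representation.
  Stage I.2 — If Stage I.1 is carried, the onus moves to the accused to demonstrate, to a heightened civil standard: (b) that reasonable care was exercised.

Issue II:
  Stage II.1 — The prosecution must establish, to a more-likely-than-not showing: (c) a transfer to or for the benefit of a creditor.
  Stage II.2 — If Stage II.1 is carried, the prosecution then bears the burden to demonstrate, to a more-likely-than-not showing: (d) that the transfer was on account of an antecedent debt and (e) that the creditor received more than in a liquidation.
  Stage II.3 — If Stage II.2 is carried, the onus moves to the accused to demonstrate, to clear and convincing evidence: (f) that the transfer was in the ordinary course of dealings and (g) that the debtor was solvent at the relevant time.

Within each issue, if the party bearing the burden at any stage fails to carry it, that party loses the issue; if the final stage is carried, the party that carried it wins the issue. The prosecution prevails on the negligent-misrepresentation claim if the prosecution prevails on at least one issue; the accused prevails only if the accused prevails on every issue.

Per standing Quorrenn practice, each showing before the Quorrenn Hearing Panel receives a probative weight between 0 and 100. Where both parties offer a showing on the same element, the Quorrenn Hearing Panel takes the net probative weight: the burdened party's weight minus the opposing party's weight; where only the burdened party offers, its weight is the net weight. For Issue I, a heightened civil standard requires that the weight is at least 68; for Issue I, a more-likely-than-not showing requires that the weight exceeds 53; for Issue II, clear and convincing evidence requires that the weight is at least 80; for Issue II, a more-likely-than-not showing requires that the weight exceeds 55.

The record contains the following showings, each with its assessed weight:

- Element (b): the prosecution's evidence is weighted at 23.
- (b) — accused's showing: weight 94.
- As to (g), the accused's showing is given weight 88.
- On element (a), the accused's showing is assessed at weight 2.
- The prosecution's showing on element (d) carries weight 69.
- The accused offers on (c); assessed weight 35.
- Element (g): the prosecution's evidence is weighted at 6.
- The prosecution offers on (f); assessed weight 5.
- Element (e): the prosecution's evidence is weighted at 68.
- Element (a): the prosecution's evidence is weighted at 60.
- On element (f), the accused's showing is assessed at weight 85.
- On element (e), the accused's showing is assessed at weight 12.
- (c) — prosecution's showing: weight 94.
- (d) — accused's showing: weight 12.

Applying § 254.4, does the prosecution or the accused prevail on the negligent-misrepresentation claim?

— Issue I —
Stage I.1 — burden on prosecution; standard: a more-likely-than-not showing (weight exceeds 53).
    (a): 60 − 2 = 58 > 53 [met]
  Stage I.1 is satisfied; the onus moves to the accused.
Stage I.2 — burden on accused; standard: a heightened civil standard (weight is at least 68).
    (b): 94 − 23 = 71 ≥ 68 [met]
  Stage I.2 carried; the final stage is satisfied.
With every stage satisfied, the accused prevails on this issue.
— Issue II —
Stage II.1 — burden on prosecution; standard: a more-likely-than-not showing (weight exceeds 55).
    (c): 94 − 35 = 59 > 55 [met]
  Stage II.1 is satisfied; the prosecution continues to bear the burden.
Stage II.2 — burden on prosecution; standard: a more-likely-than-not showing (weight exceeds 55).
    (d): 69 − 12 = 57 > 55 [met]
    (e): 68 − 12 = 56 > 55 [met]
  The prosecution carries Stage II.2; the accused now bears the burden.
Stage II.3 — burden on accused; standard: clear and convincing evidence (weight is at least 80).
    (f): 85 − 5 = 80 ≥ 80 [met]
    (g): 88 − 6 = 82 ≥ 80 [met]
  All elements met at the final stage.
With every stage satisfied, the accused prevails on this issue.
Per-issue: Issue I → accused; Issue II → accused. The prosecution must prevail on at least one issue; overall, the accused prevails.

accused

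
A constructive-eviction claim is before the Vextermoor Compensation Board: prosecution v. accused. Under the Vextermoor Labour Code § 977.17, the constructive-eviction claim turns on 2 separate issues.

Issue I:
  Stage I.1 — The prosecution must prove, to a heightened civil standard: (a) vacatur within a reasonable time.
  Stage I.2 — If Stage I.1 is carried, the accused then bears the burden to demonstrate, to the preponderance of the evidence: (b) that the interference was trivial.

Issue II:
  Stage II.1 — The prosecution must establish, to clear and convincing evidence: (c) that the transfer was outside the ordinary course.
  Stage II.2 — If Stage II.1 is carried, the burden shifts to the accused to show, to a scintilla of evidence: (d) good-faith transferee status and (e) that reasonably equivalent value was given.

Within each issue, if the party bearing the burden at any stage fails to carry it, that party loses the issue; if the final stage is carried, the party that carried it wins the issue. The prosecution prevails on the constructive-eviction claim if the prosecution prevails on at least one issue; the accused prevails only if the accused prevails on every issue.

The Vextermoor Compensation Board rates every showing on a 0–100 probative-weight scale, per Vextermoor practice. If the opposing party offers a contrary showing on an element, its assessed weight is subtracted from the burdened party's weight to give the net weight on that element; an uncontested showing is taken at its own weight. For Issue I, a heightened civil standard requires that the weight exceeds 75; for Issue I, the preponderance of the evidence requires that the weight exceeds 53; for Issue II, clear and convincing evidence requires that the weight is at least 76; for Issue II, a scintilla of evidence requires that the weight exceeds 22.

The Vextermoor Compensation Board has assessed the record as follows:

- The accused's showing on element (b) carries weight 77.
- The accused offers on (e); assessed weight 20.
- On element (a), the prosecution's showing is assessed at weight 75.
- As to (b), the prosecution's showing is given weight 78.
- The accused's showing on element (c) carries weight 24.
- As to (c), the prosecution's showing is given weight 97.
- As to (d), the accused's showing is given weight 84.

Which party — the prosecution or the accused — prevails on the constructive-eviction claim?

accused

— Issue I —
At Stage I.1 the prosecution must meet a heightened civil standard (weight exceeds 75): on (a) the weight is 75, which does not exceed 75, so (a) does not meet the standard.
  The prosecution does not carry Stage I.1.
The accused prevails on this issue.
— Issue II —
At Stage II.1 the prosecution must meet clear and convincing evidence (weight is at least 76): on (c) the weight is 97 less the opposing 24 gives net 73, < 76, so (c) does not meet the standard.
  Not every element is met, so the prosecution fails to carry Stage II.1.
The analysis ends at Stage II.1; the accused prevails on this issue.
Per-issue: Issue I → accused; Issue II → accused. The prosecution must prevail on at least one issue; overall, the accused prevails.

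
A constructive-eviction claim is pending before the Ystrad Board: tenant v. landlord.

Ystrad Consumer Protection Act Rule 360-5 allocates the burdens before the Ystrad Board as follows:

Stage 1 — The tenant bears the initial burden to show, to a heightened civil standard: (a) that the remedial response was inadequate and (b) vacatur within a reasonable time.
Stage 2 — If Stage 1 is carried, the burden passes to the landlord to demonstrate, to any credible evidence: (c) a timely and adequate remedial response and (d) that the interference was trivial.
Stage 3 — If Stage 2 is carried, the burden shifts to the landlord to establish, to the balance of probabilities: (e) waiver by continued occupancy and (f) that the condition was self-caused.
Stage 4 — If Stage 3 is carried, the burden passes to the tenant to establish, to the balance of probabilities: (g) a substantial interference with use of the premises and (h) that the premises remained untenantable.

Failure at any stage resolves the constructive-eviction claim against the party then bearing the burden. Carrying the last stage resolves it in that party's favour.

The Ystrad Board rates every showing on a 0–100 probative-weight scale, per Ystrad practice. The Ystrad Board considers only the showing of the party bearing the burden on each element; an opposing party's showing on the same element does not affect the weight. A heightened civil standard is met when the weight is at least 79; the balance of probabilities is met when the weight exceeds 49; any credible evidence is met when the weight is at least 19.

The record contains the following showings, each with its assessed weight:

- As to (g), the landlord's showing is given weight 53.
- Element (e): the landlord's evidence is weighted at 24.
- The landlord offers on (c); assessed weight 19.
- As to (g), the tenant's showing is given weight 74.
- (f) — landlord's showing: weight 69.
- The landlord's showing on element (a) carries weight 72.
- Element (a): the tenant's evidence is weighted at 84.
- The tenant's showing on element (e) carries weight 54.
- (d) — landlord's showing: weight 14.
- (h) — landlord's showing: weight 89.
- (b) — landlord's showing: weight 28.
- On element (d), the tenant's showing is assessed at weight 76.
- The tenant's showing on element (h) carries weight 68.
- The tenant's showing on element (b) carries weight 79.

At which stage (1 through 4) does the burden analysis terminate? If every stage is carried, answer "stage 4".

stage 2

Stage 1 — burden on tenant; standard: a heightened civil standard (weight is at least 79).
    (a): 84 (landlord's 72 disregarded) ≥ 79 [met]
    (b): 79 (landlord's 28 disregarded) ≥ 79 [met]
  Stage 1 is satisfied; the onus moves to the landlord.
Stage 2 — burden on landlord; standard: any credible evidence (weight is at least 19).
    (c): 19 ≥ 19 [met]
    (d): 14 (tenant's 76 disregarded) < 19 [not met]
  Not every element is met, so the landlord fails to carry Stage 2.
So the tenant prevails.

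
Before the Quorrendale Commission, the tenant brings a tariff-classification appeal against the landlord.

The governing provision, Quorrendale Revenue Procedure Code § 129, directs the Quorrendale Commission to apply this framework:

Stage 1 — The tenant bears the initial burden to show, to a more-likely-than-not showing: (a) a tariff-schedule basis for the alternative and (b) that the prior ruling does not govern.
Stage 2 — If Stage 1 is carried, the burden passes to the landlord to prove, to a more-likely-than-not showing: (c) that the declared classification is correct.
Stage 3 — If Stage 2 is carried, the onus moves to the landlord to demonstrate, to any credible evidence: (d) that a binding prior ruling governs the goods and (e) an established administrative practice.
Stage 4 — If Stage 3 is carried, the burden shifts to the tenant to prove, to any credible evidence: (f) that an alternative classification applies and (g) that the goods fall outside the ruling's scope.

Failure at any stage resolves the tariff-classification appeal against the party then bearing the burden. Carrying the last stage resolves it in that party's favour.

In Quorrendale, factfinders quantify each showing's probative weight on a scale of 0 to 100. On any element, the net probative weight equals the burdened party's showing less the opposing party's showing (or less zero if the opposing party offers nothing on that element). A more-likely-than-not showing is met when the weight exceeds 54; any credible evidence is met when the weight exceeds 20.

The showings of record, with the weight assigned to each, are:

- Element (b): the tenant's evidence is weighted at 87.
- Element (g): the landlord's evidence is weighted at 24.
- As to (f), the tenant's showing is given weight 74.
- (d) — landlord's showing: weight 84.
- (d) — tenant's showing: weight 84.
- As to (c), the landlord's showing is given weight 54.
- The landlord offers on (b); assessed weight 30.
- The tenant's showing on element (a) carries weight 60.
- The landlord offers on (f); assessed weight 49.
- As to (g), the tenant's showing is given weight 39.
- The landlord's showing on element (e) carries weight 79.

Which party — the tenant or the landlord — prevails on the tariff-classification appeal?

Stage 1 — burden on tenant; standard: a more-likely-than-not showing (weight exceeds 54).
    (a): 60 > 54 [met]
    (b): 87 − 30 = 57 > 54 [met]
  Stage 1 carried; the burden shifts to the landlord.
Stage 2 — burden on landlord; standard: a more-likely-than-not showing (weight exceeds 54).
    (c): 54 ≤ 54 [not met]
  Not every element is met, so the landlord fails to carry Stage 2.
So the tenant prevails.

tenant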